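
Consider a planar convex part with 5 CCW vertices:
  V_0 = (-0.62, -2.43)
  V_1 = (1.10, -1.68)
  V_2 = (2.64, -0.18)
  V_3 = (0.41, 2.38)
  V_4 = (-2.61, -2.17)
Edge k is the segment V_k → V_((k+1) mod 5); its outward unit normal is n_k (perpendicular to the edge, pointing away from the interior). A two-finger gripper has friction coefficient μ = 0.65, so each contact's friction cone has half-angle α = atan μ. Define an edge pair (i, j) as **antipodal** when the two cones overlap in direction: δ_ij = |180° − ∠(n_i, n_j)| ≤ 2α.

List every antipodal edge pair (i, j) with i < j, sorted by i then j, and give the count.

α = atan 0.65 = 33.02°;  2α = 66.05°
n_0 = (+0.3997, -0.9166)
n_1 = (+0.6977, -0.7163)
n_2 = (+0.7540, +0.6568)
n_3 = (-0.8332, +0.5530)
n_4 = (-0.1296, -0.9916)
  (0,1): δ = 159.31°  ·
  (0,2): δ = 72.50°  ·
  (0,3): δ = 32.87°  ✓
  (0,4): δ = 149.00°  ·
  (1,2): δ = 93.19°  ·
  (1,3): δ = 12.18°  ✓
  (1,4): δ = 128.31°  ·
  (2,3): δ = 74.63°  ·
  (2,4): δ = 41.50°  ✓
  (3,4): δ = 63.87°  ✓
antipodal pairs: 4

count = 4; pairs: (0,3), (1,3), (2,4), (3,4)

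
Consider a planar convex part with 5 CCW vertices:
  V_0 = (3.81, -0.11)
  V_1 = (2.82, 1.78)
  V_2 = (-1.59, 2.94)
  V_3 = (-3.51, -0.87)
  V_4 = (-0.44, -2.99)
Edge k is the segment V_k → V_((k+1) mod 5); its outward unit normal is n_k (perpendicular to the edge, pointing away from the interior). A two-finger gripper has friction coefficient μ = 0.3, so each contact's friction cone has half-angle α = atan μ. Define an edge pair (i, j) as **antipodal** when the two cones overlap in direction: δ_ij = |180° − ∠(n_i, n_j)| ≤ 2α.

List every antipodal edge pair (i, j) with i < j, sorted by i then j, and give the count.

α = atan 0.3 = 16.70°;  2α = 33.40°
n_0 = (+0.8858, +0.4640)
n_1 = (+0.2544, +0.9671)
n_2 = (-0.8930, +0.4500)
n_3 = (-0.5682, -0.8229)
n_4 = (+0.5610, -0.8278)
  (0,1): δ = 132.38°  ·
  (0,2): δ = 54.39°  ·
  (0,3): δ = 27.73°  ✓
  (0,4): δ = 96.48°  ·
  (1,2): δ = 102.01°  ·
  (1,3): δ = 19.89°  ✓
  (1,4): δ = 48.86°  ·
  (2,3): δ = 97.88°  ·
  (2,4): δ = 29.13°  ✓
  (3,4): δ = 111.25°  ·
antipodal pairs: 3

count = 3; pairs: (0,3), (1,3), (2,4)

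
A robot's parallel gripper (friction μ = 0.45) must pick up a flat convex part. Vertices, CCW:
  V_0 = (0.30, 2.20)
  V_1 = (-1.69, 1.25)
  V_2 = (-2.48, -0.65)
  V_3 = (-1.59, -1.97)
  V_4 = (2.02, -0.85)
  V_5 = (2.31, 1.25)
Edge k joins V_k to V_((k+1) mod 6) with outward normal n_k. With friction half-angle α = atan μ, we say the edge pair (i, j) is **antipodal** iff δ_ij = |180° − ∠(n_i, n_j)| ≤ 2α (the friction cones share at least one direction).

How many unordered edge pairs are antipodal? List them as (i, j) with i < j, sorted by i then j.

count = 5; pairs: (0,3), (1,4), (2,4), (2,5), (3,5)

α = atan 0.45 = 24.23°;  2α = 48.46°
n_0 = (-0.4308, +0.9024)
n_1 = (-0.9234, +0.3839)
n_2 = (-0.8291, -0.5590)
n_3 = (+0.2963, -0.9551)
n_4 = (+0.9906, -0.1368)
n_5 = (+0.4273, +0.9041)
  (0,1): δ = 138.10°  ·
  (0,2): δ = 81.53°  ·
  (0,3): δ = 8.28°  ✓
  (0,4): δ = 56.62°  ·
  (0,5): δ = 129.18°  ·
  (1,2): δ = 123.43°  ·
  (1,3): δ = 50.19°  ·
  (1,4): δ = 14.71°  ✓
  (1,5): δ = 87.28°  ·
  (2,3): δ = 106.75°  ·
  (2,4): δ = 41.85°  ✓
  (2,5): δ = 30.71°  ✓
  (3,4): δ = 115.10°  ·
  (3,5): δ = 42.53°  ✓
  (4,5): δ = 107.43°  ·
antipodal pairs: 5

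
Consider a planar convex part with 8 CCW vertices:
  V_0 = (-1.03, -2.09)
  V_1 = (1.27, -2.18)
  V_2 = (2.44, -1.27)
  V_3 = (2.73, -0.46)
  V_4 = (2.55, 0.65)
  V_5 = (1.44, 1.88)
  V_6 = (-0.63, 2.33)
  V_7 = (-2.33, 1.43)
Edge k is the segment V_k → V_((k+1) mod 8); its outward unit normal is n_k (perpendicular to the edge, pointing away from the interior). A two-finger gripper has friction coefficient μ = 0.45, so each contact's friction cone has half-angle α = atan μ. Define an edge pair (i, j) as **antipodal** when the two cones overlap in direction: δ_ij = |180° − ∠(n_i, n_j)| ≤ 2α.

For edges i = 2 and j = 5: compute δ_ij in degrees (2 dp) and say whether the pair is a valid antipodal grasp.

α = atan 0.45 = 24.23°;  2α = 48.46°
edge 2: e_2 = (+0.29, +0.81);  n_2 = (+0.9415, -0.3371)
edge 5: e_5 = (-2.07, +0.45);  n_5 = (+0.2124, +0.9772)
∠(n_2, n_5) = 97.43°
δ = |180° − 97.43°| = 82.57°
82.57° > 2α = 48.46°  →  invalid

δ = 82.57°, invalid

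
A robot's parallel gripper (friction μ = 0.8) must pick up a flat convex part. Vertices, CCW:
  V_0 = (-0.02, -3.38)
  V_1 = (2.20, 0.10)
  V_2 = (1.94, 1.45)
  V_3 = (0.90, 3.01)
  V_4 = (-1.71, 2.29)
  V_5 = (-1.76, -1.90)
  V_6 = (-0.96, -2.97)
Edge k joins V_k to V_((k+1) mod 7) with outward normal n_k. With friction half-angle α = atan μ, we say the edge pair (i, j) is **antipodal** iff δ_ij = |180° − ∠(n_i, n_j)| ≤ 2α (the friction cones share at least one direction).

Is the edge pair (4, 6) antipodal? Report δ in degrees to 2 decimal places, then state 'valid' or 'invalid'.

α = atan 0.8 = 38.66°;  2α = 77.32°
edge 4: e_4 = (-0.05, -4.19);  n_4 = (-0.9999, +0.0119)
edge 6: e_6 = (+0.94, -0.41);  n_6 = (-0.3998, -0.9166)
∠(n_4, n_6) = 67.12°
δ = |180° − 67.12°| = 112.88°
112.88° > 2α = 77.32°  →  invalid

δ = 112.88°, invalid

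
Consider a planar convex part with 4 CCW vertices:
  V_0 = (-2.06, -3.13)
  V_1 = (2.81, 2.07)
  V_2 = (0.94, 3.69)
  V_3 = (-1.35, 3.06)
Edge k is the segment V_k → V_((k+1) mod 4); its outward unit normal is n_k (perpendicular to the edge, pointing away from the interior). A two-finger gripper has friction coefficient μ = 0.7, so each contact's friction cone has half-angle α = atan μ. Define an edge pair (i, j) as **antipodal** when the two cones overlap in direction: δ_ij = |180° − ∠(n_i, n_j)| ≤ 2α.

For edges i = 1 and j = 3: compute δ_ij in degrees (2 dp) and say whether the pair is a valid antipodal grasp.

α = atan 0.7 = 34.99°;  2α = 69.98°
edge 1: e_1 = (-1.87, +1.62);  n_1 = (+0.6548, +0.7558)
edge 3: e_3 = (-0.71, -6.19);  n_3 = (-0.9935, +0.1140)
∠(n_1, n_3) = 124.36°
δ = |180° − 124.36°| = 55.64°
55.64° ≤ 2α = 69.98°  →  valid

δ = 55.64°, valid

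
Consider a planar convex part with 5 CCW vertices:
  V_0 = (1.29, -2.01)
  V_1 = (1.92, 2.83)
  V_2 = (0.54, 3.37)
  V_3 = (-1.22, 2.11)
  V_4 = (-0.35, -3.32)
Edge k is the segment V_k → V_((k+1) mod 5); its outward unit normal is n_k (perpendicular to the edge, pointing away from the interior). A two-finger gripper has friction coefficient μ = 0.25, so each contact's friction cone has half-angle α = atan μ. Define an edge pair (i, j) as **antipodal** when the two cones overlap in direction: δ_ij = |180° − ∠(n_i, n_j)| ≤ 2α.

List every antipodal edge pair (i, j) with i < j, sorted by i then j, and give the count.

count = 2; pairs: (0,3), (2,4)

α = atan 0.25 = 14.04°;  2α = 28.07°
n_0 = (+0.9916, -0.1291)
n_1 = (+0.3644, +0.9312)
n_2 = (-0.5821, +0.8131)
n_3 = (-0.9874, -0.1582)
n_4 = (+0.6241, -0.7813)
  (0,1): δ = 103.95°  ·
  (0,2): δ = 46.98°  ·
  (0,3): δ = 16.52°  ✓
  (0,4): δ = 136.03°  ·
  (1,2): δ = 123.03°  ·
  (1,3): δ = 59.53°  ·
  (1,4): δ = 59.99°  ·
  (2,3): δ = 116.50°  ·
  (2,4): δ = 3.02°  ✓
  (3,4): δ = 60.49°  ·
antipodal pairs: 2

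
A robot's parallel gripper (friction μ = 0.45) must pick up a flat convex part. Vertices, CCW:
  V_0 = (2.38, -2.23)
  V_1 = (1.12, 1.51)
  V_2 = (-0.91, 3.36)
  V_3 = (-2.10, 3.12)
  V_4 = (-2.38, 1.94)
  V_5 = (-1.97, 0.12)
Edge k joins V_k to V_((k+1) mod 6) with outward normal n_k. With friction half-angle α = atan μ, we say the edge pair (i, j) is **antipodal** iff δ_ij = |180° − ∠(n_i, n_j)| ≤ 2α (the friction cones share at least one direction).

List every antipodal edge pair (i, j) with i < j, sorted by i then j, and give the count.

α = atan 0.45 = 24.23°;  2α = 48.46°
n_0 = (+0.9477, +0.3193)
n_1 = (+0.6736, +0.7391)
n_2 = (-0.1977, +0.9803)
n_3 = (-0.9730, +0.2309)
n_4 = (-0.9756, -0.2198)
n_5 = (-0.4753, -0.8798)
  (0,1): δ = 150.96°  ·
  (0,2): δ = 97.22°  ·
  (0,3): δ = 31.97°  ✓
  (0,4): δ = 5.92°  ✓
  (0,5): δ = 43.00°  ✓
  (1,2): δ = 126.25°  ·
  (1,3): δ = 61.00°  ·
  (1,4): δ = 34.96°  ✓
  (1,5): δ = 13.96°  ✓
  (2,3): δ = 114.75°  ·
  (2,4): δ = 88.71°  ·
  (2,5): δ = 39.78°  ✓
  (3,4): δ = 153.96°  ·
  (3,5): δ = 105.03°  ·
  (4,5): δ = 131.07°  ·
antipodal pairs: 6

count = 6; pairs: (0,3), (0,4), (0,5), (1,4), (1,5), (2,5)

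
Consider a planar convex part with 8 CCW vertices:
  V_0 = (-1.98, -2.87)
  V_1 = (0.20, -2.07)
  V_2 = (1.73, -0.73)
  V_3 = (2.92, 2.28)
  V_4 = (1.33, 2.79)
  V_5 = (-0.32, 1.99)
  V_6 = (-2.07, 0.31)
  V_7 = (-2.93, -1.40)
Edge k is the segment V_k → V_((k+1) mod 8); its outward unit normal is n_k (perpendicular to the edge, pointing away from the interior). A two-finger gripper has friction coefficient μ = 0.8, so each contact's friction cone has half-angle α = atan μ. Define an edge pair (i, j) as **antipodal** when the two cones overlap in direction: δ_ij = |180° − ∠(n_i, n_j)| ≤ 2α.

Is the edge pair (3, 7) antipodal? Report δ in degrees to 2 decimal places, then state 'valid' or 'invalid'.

δ = 39.34°, valid

α = atan 0.8 = 38.66°;  2α = 77.32°
edge 3: e_3 = (-1.59, +0.51);  n_3 = (+0.3054, +0.9522)
edge 7: e_7 = (+0.95, -1.47);  n_7 = (-0.8399, -0.5428)
∠(n_3, n_7) = 140.66°
δ = |180° − 140.66°| = 39.34°
39.34° ≤ 2α = 77.32°  →  valid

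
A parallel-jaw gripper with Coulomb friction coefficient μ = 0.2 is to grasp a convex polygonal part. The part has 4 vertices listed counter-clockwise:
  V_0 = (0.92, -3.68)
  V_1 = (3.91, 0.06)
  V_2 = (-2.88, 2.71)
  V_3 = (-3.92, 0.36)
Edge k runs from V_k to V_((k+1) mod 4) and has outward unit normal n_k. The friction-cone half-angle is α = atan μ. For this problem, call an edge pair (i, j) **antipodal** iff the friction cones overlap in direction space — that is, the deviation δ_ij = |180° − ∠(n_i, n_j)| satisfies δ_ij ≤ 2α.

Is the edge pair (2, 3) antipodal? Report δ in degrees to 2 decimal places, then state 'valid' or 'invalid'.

δ = 105.98°, invalid

α = atan 0.2 = 11.31°;  2α = 22.62°
edge 2: e_2 = (-1.04, -2.35);  n_2 = (-0.9145, +0.4047)
edge 3: e_3 = (+4.84, -4.04);  n_3 = (-0.6408, -0.7677)
∠(n_2, n_3) = 74.02°
δ = |180° − 74.02°| = 105.98°
105.98° > 2α = 22.62°  →  invalid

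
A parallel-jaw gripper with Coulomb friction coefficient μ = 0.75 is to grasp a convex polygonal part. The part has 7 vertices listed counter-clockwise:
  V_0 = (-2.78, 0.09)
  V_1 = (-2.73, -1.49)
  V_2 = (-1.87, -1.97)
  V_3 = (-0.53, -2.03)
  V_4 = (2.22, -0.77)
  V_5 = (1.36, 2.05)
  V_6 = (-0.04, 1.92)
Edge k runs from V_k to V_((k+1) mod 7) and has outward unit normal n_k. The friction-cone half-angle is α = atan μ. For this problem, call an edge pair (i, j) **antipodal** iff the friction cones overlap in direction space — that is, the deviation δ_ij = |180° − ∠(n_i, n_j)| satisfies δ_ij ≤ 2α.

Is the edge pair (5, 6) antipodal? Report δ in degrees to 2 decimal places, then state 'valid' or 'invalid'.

α = atan 0.75 = 36.87°;  2α = 73.74°
edge 5: e_5 = (-1.40, -0.13);  n_5 = (-0.0925, +0.9957)
edge 6: e_6 = (-2.74, -1.83);  n_6 = (-0.5554, +0.8316)
∠(n_5, n_6) = 28.43°
δ = |180° − 28.43°| = 151.57°
151.57° > 2α = 73.74°  →  invalid

δ = 151.57°, invalid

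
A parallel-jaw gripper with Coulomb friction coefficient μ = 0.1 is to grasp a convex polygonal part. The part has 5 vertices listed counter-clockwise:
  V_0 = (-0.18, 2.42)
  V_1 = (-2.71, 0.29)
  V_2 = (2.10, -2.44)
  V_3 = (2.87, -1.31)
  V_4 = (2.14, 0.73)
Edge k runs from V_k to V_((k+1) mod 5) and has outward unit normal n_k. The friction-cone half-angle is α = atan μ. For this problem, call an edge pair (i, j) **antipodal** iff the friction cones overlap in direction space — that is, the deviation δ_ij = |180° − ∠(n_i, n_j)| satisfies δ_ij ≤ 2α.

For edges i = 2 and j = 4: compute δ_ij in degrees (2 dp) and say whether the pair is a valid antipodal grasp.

δ = 91.80°, invalid

α = atan 0.1 = 5.71°;  2α = 11.42°
edge 2: e_2 = (+0.77, +1.13);  n_2 = (+0.8264, -0.5631)
edge 4: e_4 = (-2.32, +1.69);  n_4 = (+0.5888, +0.8083)
∠(n_2, n_4) = 88.20°
δ = |180° − 88.20°| = 91.80°
91.80° > 2α = 11.42°  →  invalid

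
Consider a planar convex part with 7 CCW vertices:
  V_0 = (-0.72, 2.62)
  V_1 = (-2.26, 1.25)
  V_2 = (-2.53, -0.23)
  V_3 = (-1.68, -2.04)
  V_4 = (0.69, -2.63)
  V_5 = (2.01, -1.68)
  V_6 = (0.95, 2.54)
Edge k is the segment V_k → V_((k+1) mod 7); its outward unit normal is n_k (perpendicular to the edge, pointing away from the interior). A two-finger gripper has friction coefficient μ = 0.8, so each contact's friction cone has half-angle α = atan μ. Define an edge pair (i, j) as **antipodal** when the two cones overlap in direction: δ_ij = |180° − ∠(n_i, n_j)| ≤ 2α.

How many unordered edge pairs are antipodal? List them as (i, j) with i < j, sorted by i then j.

count = 10; pairs: (0,3), (0,4), (0,5), (1,4), (1,5), (2,5), (2,6), (3,5), (3,6), (4,6)

α = atan 0.8 = 38.66°;  2α = 77.32°
n_0 = (-0.6647, +0.7471)
n_1 = (-0.9838, +0.1795)
n_2 = (-0.9052, -0.4251)
n_3 = (-0.2416, -0.9704)
n_4 = (+0.5841, -0.8117)
n_5 = (+0.9699, +0.2436)
n_6 = (+0.0478, +0.9989)
  (0,1): δ = 142.00°  ·
  (0,2): δ = 106.50°  ·
  (0,3): δ = 55.64°  ✓
  (0,4): δ = 5.91°  ✓
  (0,5): δ = 62.44°  ✓
  (0,6): δ = 135.60°  ·
  (1,2): δ = 144.51°  ·
  (1,3): δ = 93.64°  ·
  (1,4): δ = 43.92°  ✓
  (1,5): δ = 24.44°  ✓
  (1,6): δ = 97.60°  ·
  (2,3): δ = 129.13°  ·
  (2,4): δ = 79.41°  ·
  (2,5): δ = 11.06°  ✓
  (2,6): δ = 62.10°  ✓
  (3,4): δ = 130.28°  ·
  (3,5): δ = 61.92°  ✓
  (3,6): δ = 11.24°  ✓
  (4,5): δ = 111.64°  ·
  (4,6): δ = 38.49°  ✓
  (5,6): δ = 106.84°  ·
antipodal pairs: 10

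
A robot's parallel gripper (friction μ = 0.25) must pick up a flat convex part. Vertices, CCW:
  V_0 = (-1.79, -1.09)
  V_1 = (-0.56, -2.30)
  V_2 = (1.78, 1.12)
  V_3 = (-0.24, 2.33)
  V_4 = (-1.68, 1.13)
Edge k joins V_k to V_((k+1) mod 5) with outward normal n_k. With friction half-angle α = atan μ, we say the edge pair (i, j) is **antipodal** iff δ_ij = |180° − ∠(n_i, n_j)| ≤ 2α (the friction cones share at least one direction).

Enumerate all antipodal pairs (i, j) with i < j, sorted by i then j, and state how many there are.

α = atan 0.25 = 14.04°;  2α = 28.07°
n_0 = (-0.7013, -0.7129)
n_1 = (+0.8253, -0.5647)
n_2 = (+0.5139, +0.8579)
n_3 = (-0.6402, +0.7682)
n_4 = (-0.9988, +0.0495)
  (0,1): δ = 79.85°  ·
  (0,2): δ = 13.61°  ✓
  (0,3): δ = 84.34°  ·
  (0,4): δ = 131.69°  ·
  (1,2): δ = 86.54°  ·
  (1,3): δ = 15.81°  ✓
  (1,4): δ = 31.54°  ·
  (2,3): δ = 109.27°  ·
  (2,4): δ = 61.91°  ·
  (3,4): δ = 132.64°  ·
antipodal pairs: 2

count = 2; pairs: (0,2), (1,3)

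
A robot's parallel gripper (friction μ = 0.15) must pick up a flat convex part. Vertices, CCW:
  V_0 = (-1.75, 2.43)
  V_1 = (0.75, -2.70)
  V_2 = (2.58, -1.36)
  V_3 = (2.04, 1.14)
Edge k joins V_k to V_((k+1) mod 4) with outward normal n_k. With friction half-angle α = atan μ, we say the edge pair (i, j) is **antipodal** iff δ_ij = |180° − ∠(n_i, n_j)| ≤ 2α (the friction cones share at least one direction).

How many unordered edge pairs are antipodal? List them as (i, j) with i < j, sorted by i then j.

count = 1; pairs: (0,2)

α = atan 0.15 = 8.53°;  2α = 17.06°
n_0 = (-0.8989, -0.4381)
n_1 = (+0.5908, -0.8068)
n_2 = (+0.9775, +0.2111)
n_3 = (+0.3222, +0.9467)
  (0,1): δ = 79.77°  ·
  (0,2): δ = 13.79°  ✓
  (0,3): δ = 45.22°  ·
  (1,2): δ = 114.02°  ·
  (1,3): δ = 55.01°  ·
  (2,3): δ = 120.99°  ·
antipodal pairs: 1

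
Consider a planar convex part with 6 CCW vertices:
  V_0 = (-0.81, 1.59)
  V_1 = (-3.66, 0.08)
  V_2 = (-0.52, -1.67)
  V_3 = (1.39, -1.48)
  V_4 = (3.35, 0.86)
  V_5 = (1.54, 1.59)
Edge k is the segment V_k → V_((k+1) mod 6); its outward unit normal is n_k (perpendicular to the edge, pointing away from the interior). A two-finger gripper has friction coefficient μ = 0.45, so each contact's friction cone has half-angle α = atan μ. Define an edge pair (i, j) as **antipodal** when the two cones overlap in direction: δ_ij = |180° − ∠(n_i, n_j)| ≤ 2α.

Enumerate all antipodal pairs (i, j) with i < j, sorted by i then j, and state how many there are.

count = 6; pairs: (0,2), (0,3), (1,4), (1,5), (2,4), (2,5)

α = atan 0.45 = 24.23°;  2α = 48.46°
n_0 = (-0.4682, +0.8836)
n_1 = (-0.4868, -0.8735)
n_2 = (+0.0990, -0.9951)
n_3 = (+0.7666, -0.6421)
n_4 = (+0.3740, +0.9274)
n_5 = (+0.0000, +1.0000)
  (0,1): δ = 57.05°  ·
  (0,2): δ = 22.23°  ✓
  (0,3): δ = 22.13°  ✓
  (0,4): δ = 130.12°  ·
  (0,5): δ = 152.08°  ·
  (1,2): δ = 145.19°  ·
  (1,3): δ = 100.82°  ·
  (1,4): δ = 7.17°  ✓
  (1,5): δ = 29.13°  ✓
  (2,3): δ = 135.63°  ·
  (2,4): δ = 27.65°  ✓
  (2,5): δ = 5.68°  ✓
  (3,4): δ = 72.02°  ·
  (3,5): δ = 50.05°  ·
  (4,5): δ = 158.04°  ·
antipodal pairs: 6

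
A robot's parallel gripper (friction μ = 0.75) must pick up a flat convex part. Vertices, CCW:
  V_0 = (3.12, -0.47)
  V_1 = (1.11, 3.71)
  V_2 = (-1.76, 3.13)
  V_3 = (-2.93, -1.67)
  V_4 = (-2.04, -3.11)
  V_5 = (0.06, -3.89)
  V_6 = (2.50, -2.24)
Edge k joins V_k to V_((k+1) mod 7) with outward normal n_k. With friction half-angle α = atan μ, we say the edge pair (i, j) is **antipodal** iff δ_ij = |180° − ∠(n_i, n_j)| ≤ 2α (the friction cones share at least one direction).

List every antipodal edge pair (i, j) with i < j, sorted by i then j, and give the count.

α = atan 0.75 = 36.87°;  2α = 73.74°
n_0 = (+0.9012, +0.4334)
n_1 = (-0.1981, +0.9802)
n_2 = (-0.9716, +0.2368)
n_3 = (-0.8506, -0.5257)
n_4 = (-0.3482, -0.9374)
n_5 = (+0.5602, -0.8284)
n_6 = (+0.9438, -0.3306)
  (0,1): δ = 104.26°  ·
  (0,2): δ = 39.38°  ✓
  (0,3): δ = 6.04°  ✓
  (0,4): δ = 43.94°  ✓
  (0,5): δ = 98.39°  ·
  (0,6): δ = 135.01°  ·
  (1,2): δ = 115.12°  ·
  (1,3): δ = 69.71°  ✓
  (1,4): δ = 31.80°  ✓
  (1,5): δ = 22.64°  ✓
  (1,6): δ = 59.27°  ✓
  (2,3): δ = 134.58°  ·
  (2,4): δ = 96.68°  ·
  (2,5): δ = 42.23°  ✓
  (2,6): δ = 5.61°  ✓
  (3,4): δ = 142.09°  ·
  (3,5): δ = 87.65°  ·
  (3,6): δ = 51.02°  ✓
  (4,5): δ = 125.56°  ·
  (4,6): δ = 88.93°  ·
  (5,6): δ = 143.37°  ·
antipodal pairs: 10

count = 10; pairs: (0,2), (0,3), (0,4), (1,3), (1,4), (1,5), (1,6), (2,5), (2,6), (3,6)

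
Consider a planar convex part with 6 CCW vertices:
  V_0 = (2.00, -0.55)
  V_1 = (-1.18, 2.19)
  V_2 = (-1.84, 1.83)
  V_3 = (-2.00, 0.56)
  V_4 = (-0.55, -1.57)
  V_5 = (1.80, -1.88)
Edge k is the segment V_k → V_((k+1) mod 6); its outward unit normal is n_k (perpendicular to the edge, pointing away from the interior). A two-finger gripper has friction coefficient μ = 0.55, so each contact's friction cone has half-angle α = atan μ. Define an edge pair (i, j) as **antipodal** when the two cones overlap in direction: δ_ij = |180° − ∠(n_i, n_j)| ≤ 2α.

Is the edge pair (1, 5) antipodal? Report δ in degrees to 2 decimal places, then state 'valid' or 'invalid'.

δ = 52.84°, valid

α = atan 0.55 = 28.81°;  2α = 57.62°
edge 1: e_1 = (-0.66, -0.36);  n_1 = (-0.4789, +0.8779)
edge 5: e_5 = (+0.20, +1.33);  n_5 = (+0.9889, -0.1487)
∠(n_1, n_5) = 127.16°
δ = |180° − 127.16°| = 52.84°
52.84° ≤ 2α = 57.62°  →  valid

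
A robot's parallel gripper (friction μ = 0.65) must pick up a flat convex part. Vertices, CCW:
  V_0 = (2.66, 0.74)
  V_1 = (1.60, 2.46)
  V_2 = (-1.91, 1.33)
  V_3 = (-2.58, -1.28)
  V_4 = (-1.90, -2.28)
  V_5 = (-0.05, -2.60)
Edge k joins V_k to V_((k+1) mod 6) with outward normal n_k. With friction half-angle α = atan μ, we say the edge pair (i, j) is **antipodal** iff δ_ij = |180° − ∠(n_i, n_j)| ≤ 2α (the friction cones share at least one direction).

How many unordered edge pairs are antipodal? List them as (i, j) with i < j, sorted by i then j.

count = 6; pairs: (0,2), (0,3), (0,4), (1,4), (1,5), (2,5)

α = atan 0.65 = 33.02°;  2α = 66.05°
n_0 = (+0.8513, +0.5246)
n_1 = (-0.3064, +0.9519)
n_2 = (-0.9686, +0.2486)
n_3 = (-0.8269, -0.5623)
n_4 = (-0.1704, -0.9854)
n_5 = (+0.7765, -0.6301)
  (0,1): δ = 103.80°  ·
  (0,2): δ = 46.04°  ✓
  (0,3): δ = 2.57°  ✓
  (0,4): δ = 48.54°  ✓
  (0,5): δ = 109.30°  ·
  (1,2): δ = 122.24°  ·
  (1,3): δ = 73.63°  ·
  (1,4): δ = 27.66°  ✓
  (1,5): δ = 33.10°  ✓
  (2,3): δ = 131.39°  ·
  (2,4): δ = 85.42°  ·
  (2,5): δ = 24.66°  ✓
  (3,4): δ = 134.03°  ·
  (3,5): δ = 73.27°  ·
  (4,5): δ = 119.24°  ·
antipodal pairs: 6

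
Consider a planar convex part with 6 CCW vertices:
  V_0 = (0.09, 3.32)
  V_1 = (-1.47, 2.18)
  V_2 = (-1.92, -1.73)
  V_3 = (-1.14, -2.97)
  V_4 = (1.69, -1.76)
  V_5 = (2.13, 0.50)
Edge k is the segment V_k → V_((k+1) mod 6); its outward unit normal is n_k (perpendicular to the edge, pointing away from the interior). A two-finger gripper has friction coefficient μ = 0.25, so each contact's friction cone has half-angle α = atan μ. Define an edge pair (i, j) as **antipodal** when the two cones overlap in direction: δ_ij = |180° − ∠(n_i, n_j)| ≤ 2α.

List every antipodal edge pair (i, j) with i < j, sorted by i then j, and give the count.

count = 3; pairs: (0,3), (1,4), (2,5)

α = atan 0.25 = 14.04°;  2α = 28.07°
n_0 = (-0.5900, +0.8074)
n_1 = (-0.9934, +0.1143)
n_2 = (-0.8465, -0.5325)
n_3 = (+0.3931, -0.9195)
n_4 = (+0.9816, -0.1911)
n_5 = (+0.8102, +0.5861)
  (0,1): δ = 132.72°  ·
  (0,2): δ = 93.99°  ·
  (0,3): δ = 13.01°  ✓
  (0,4): δ = 42.82°  ·
  (0,5): δ = 89.72°  ·
  (1,2): δ = 141.26°  ·
  (1,3): δ = 60.29°  ·
  (1,4): δ = 4.45°  ✓
  (1,5): δ = 42.45°  ·
  (2,3): δ = 99.02°  ·
  (2,4): δ = 43.19°  ·
  (2,5): δ = 3.71°  ✓
  (3,4): δ = 124.17°  ·
  (3,5): δ = 77.27°  ·
  (4,5): δ = 133.10°  ·
antipodal pairs: 3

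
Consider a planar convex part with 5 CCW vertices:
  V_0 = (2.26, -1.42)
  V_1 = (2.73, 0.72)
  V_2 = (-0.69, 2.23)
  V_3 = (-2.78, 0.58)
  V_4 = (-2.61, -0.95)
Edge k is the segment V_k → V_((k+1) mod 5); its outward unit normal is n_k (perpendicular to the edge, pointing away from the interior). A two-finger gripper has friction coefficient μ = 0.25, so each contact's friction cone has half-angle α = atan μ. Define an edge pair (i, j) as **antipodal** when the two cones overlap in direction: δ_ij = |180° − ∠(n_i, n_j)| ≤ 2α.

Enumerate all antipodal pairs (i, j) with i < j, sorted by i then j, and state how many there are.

α = atan 0.25 = 14.04°;  2α = 28.07°
n_0 = (+0.9767, -0.2145)
n_1 = (+0.4039, +0.9148)
n_2 = (-0.6196, +0.7849)
n_3 = (-0.9939, -0.1104)
n_4 = (-0.0961, -0.9954)
  (0,1): δ = 101.44°  ·
  (0,2): δ = 39.32°  ·
  (0,3): δ = 18.73°  ✓
  (0,4): δ = 96.87°  ·
  (1,2): δ = 117.89°  ·
  (1,3): δ = 59.84°  ·
  (1,4): δ = 18.31°  ✓
  (2,3): δ = 121.95°  ·
  (2,4): δ = 43.80°  ·
  (3,4): δ = 101.85°  ·
antipodal pairs: 2

count = 2; pairs: (0,3), (1,4)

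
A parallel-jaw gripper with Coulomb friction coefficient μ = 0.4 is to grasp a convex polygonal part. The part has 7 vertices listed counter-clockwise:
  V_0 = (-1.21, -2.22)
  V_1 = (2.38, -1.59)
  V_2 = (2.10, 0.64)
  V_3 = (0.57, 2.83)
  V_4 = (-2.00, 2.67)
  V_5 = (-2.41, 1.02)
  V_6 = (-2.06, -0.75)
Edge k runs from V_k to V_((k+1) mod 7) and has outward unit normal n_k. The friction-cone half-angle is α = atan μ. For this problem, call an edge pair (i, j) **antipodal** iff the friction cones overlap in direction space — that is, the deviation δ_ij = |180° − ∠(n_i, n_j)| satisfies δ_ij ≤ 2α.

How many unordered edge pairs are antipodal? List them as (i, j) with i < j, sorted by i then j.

α = atan 0.4 = 21.80°;  2α = 43.60°
n_0 = (+0.1728, -0.9849)
n_1 = (+0.9922, +0.1246)
n_2 = (+0.8198, +0.5727)
n_3 = (-0.0621, +0.9981)
n_4 = (-0.9705, +0.2412)
n_5 = (-0.9810, -0.1940)
n_6 = (-0.8657, -0.5006)
  (0,1): δ = 92.80°  ·
  (0,2): δ = 65.01°  ·
  (0,3): δ = 6.39°  ✓
  (0,4): δ = 66.09°  ·
  (0,5): δ = 91.23°  ·
  (0,6): δ = 110.08°  ·
  (1,2): δ = 152.22°  ·
  (1,3): δ = 93.59°  ·
  (1,4): δ = 21.11°  ✓
  (1,5): δ = 4.03°  ✓
  (1,6): δ = 22.88°  ✓
  (2,3): δ = 121.38°  ·
  (2,4): δ = 48.89°  ·
  (2,5): δ = 23.75°  ✓
  (2,6): δ = 4.90°  ✓
  (3,4): δ = 107.52°  ·
  (3,5): δ = 82.38°  ·
  (3,6): δ = 63.52°  ·
  (4,5): δ = 154.86°  ·
  (4,6): δ = 136.01°  ·
  (5,6): δ = 161.15°  ·
antipodal pairs: 6

count = 6; pairs: (0,3), (1,4), (1,5), (1,6), (2,5), (2,6)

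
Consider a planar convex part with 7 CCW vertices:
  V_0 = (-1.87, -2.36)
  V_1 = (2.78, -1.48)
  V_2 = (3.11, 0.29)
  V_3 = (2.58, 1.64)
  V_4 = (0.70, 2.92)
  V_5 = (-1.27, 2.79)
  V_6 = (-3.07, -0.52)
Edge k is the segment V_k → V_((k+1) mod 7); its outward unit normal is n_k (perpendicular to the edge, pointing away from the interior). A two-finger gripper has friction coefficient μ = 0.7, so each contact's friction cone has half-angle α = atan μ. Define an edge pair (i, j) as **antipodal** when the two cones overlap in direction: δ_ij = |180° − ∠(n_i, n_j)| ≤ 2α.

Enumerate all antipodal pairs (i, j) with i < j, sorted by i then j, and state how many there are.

count = 9; pairs: (0,3), (0,4), (0,5), (1,5), (1,6), (2,5), (2,6), (3,6), (4,6)

α = atan 0.7 = 34.99°;  2α = 69.98°
n_0 = (+0.1859, -0.9826)
n_1 = (+0.9831, -0.1833)
n_2 = (+0.9308, +0.3654)
n_3 = (+0.5628, +0.8266)
n_4 = (-0.0658, +0.9978)
n_5 = (-0.8785, +0.4777)
n_6 = (-0.8376, -0.5463)
  (0,1): δ = 111.28°  ·
  (0,2): δ = 79.28°  ·
  (0,3): δ = 44.97°  ✓
  (0,4): δ = 6.94°  ✓
  (0,5): δ = 50.75°  ✓
  (0,6): δ = 112.40°  ·
  (1,2): δ = 148.00°  ·
  (1,3): δ = 113.69°  ·
  (1,4): δ = 75.66°  ·
  (1,5): δ = 17.98°  ✓
  (1,6): δ = 43.67°  ✓
  (2,3): δ = 145.68°  ·
  (2,4): δ = 107.66°  ·
  (2,5): δ = 49.97°  ✓
  (2,6): δ = 11.68°  ✓
  (3,4): δ = 141.98°  ·
  (3,5): δ = 84.29°  ·
  (3,6): δ = 22.64°  ✓
  (4,5): δ = 122.31°  ·
  (4,6): δ = 60.66°  ✓
  (5,6): δ = 118.35°  ·
antipodal pairs: 9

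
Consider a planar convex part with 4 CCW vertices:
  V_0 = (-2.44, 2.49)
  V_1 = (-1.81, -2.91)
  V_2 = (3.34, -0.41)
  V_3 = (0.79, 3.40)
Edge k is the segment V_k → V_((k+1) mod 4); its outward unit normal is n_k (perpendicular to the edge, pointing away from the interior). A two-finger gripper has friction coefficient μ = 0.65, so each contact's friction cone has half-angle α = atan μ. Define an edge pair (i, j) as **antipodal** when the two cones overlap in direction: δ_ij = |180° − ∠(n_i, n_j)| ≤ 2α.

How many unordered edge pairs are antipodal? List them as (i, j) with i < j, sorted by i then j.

α = atan 0.65 = 33.02°;  2α = 66.05°
n_0 = (-0.9933, -0.1159)
n_1 = (+0.4367, -0.8996)
n_2 = (+0.8310, +0.5562)
n_3 = (-0.2712, +0.9625)
  (0,1): δ = 70.76°  ·
  (0,2): δ = 27.14°  ✓
  (0,3): δ = 99.08°  ·
  (1,2): δ = 82.10°  ·
  (1,3): δ = 10.16°  ✓
  (2,3): δ = 108.06°  ·
antipodal pairs: 2

count = 2; pairs: (0,2), (1,3)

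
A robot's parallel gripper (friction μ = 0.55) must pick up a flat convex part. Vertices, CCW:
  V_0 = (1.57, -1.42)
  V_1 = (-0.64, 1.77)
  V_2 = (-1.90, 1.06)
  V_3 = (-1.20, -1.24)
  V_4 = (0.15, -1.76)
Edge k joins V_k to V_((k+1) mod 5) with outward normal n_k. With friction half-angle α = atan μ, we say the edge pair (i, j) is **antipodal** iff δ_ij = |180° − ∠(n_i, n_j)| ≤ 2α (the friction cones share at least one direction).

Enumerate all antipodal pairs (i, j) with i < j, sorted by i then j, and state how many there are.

count = 4; pairs: (0,2), (0,3), (1,3), (1,4)

α = atan 0.55 = 28.81°;  2α = 57.62°
n_0 = (+0.8220, +0.5695)
n_1 = (-0.4909, +0.8712)
n_2 = (-0.9567, -0.2912)
n_3 = (-0.3594, -0.9332)
n_4 = (+0.2329, -0.9725)
  (0,1): δ = 95.31°  ·
  (0,2): δ = 17.79°  ✓
  (0,3): δ = 34.22°  ✓
  (0,4): δ = 68.75°  ·
  (1,2): δ = 102.47°  ·
  (1,3): δ = 50.47°  ✓
  (1,4): δ = 15.94°  ✓
  (2,3): δ = 127.99°  ·
  (2,4): δ = 93.46°  ·
  (3,4): δ = 145.47°  ·
antipodal pairs: 4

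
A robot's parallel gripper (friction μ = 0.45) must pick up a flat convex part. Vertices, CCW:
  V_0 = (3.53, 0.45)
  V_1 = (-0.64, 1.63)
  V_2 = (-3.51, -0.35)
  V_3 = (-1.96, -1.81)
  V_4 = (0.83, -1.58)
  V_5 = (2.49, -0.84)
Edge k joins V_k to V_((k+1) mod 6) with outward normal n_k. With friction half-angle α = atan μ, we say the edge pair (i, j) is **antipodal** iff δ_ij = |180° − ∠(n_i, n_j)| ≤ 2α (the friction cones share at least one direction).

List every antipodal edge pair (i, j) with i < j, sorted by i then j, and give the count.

α = atan 0.45 = 24.23°;  2α = 48.46°
n_0 = (+0.2723, +0.9622)
n_1 = (-0.5679, +0.8231)
n_2 = (-0.6857, -0.7279)
n_3 = (+0.0822, -0.9966)
n_4 = (+0.4072, -0.9134)
n_5 = (+0.7785, -0.6276)
  (0,1): δ = 129.60°  ·
  (0,2): δ = 27.49°  ✓
  (0,3): δ = 20.51°  ✓
  (0,4): δ = 39.83°  ✓
  (0,5): δ = 66.92°  ·
  (1,2): δ = 77.89°  ·
  (1,3): δ = 29.89°  ✓
  (1,4): δ = 10.58°  ✓
  (1,5): δ = 16.52°  ✓
  (2,3): δ = 132.00°  ·
  (2,4): δ = 112.69°  ·
  (2,5): δ = 85.59°  ·
  (3,4): δ = 160.69°  ·
  (3,5): δ = 133.59°  ·
  (4,5): δ = 152.90°  ·
antipodal pairs: 6

count = 6; pairs: (0,2), (0,3), (0,4), (1,3), (1,4), (1,5)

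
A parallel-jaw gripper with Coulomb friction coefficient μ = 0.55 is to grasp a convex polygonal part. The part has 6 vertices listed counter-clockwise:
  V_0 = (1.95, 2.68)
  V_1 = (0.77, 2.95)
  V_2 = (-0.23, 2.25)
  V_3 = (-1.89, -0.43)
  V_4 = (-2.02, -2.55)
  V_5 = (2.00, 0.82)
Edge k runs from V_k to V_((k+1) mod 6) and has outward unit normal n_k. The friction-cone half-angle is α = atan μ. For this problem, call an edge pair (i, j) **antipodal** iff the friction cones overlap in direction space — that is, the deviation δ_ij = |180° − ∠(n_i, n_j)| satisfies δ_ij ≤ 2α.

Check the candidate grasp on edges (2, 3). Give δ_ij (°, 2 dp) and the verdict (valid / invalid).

δ = 151.73°, invalid

α = atan 0.55 = 28.81°;  2α = 57.62°
edge 2: e_2 = (-1.66, -2.68);  n_2 = (-0.8501, +0.5266)
edge 3: e_3 = (-0.13, -2.12);  n_3 = (-0.9981, +0.0612)
∠(n_2, n_3) = 28.27°
δ = |180° − 28.27°| = 151.73°
151.73° > 2α = 57.62°  →  invalid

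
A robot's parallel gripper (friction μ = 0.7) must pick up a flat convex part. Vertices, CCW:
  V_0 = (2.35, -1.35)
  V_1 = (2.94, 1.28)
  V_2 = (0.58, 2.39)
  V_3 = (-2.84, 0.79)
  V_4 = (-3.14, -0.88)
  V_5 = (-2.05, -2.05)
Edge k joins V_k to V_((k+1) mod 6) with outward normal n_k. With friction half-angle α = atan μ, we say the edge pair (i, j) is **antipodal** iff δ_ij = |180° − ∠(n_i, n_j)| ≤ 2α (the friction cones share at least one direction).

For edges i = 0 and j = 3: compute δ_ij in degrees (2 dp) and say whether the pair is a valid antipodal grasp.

α = atan 0.7 = 34.99°;  2α = 69.98°
edge 0: e_0 = (+0.59, +2.63);  n_0 = (+0.9757, -0.2189)
edge 3: e_3 = (-0.30, -1.67);  n_3 = (-0.9842, +0.1768)
∠(n_0, n_3) = 177.54°
δ = |180° − 177.54°| = 2.46°
2.46° ≤ 2α = 69.98°  →  valid

δ = 2.46°, valid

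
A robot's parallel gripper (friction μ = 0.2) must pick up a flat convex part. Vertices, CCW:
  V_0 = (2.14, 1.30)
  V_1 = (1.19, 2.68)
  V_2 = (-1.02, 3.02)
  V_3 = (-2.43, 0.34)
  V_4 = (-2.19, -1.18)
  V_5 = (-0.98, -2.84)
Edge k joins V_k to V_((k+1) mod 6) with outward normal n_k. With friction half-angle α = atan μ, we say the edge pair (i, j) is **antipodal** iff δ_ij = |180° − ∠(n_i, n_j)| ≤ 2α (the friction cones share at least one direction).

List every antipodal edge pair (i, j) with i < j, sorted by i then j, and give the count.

count = 2; pairs: (0,4), (2,5)

α = atan 0.2 = 11.31°;  2α = 22.62°
n_0 = (+0.8237, +0.5670)
n_1 = (+0.1521, +0.9884)
n_2 = (-0.8850, +0.4656)
n_3 = (-0.9878, -0.1560)
n_4 = (-0.8081, -0.5890)
n_5 = (+0.7986, -0.6019)
  (0,1): δ = 133.29°  ·
  (0,2): δ = 62.29°  ·
  (0,3): δ = 25.57°  ·
  (0,4): δ = 1.55°  ✓
  (0,5): δ = 108.45°  ·
  (1,2): δ = 109.00°  ·
  (1,3): δ = 72.28°  ·
  (1,4): δ = 45.16°  ·
  (1,5): δ = 61.74°  ·
  (2,3): δ = 143.28°  ·
  (2,4): δ = 116.16°  ·
  (2,5): δ = 9.25°  ✓
  (3,4): δ = 152.88°  ·
  (3,5): δ = 45.98°  ·
  (4,5): δ = 73.09°  ·
antipodal pairs: 2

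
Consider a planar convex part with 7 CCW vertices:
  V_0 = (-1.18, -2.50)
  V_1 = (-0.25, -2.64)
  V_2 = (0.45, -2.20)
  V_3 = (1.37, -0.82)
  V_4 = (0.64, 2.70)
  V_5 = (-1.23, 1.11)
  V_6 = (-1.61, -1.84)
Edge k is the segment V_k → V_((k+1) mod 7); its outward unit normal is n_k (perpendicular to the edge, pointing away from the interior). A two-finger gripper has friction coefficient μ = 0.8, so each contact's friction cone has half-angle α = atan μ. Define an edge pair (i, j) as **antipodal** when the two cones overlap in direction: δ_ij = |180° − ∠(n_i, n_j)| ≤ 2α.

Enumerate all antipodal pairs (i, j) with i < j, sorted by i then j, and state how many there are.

count = 10; pairs: (0,3), (0,4), (1,4), (1,5), (2,4), (2,5), (2,6), (3,4), (3,5), (3,6)

α = atan 0.8 = 38.66°;  2α = 77.32°
n_0 = (-0.1489, -0.9889)
n_1 = (+0.5322, -0.8466)
n_2 = (+0.8321, -0.5547)
n_3 = (+0.9792, +0.2031)
n_4 = (-0.6478, +0.7618)
n_5 = (-0.9918, +0.1278)
n_6 = (-0.8379, -0.5459)
  (0,1): δ = 139.29°  ·
  (0,2): δ = 115.13°  ·
  (0,3): δ = 69.72°  ✓
  (0,4): δ = 48.93°  ✓
  (0,5): δ = 91.22°  ·
  (0,6): δ = 131.65°  ·
  (1,2): δ = 155.84°  ·
  (1,3): δ = 110.44°  ·
  (1,4): δ = 8.22°  ✓
  (1,5): δ = 50.51°  ✓
  (1,6): δ = 90.93°  ·
  (2,3): δ = 134.59°  ·
  (2,4): δ = 15.94°  ✓
  (2,5): δ = 26.35°  ✓
  (2,6): δ = 66.77°  ✓
  (3,4): δ = 61.34°  ✓
  (3,5): δ = 19.06°  ✓
  (3,6): δ = 21.37°  ✓
  (4,5): δ = 137.71°  ·
  (4,6): δ = 97.29°  ·
  (5,6): δ = 139.58°  ·
antipodal pairs: 10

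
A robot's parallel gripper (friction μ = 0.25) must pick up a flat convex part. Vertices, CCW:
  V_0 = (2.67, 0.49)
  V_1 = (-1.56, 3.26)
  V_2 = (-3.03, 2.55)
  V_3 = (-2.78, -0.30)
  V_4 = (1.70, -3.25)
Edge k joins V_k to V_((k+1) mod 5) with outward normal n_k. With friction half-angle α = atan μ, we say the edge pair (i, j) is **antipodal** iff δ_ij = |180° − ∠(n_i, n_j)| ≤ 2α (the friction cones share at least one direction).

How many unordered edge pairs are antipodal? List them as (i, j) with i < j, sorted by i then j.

α = atan 0.25 = 14.04°;  2α = 28.07°
n_0 = (+0.5478, +0.8366)
n_1 = (-0.4349, +0.9005)
n_2 = (-0.9962, -0.0874)
n_3 = (-0.5500, -0.8352)
n_4 = (+0.9680, -0.2511)
  (0,1): δ = 121.00°  ·
  (0,2): δ = 51.77°  ·
  (0,3): δ = 0.15°  ✓
  (0,4): δ = 108.68°  ·
  (1,2): δ = 110.77°  ·
  (1,3): δ = 59.14°  ·
  (1,4): δ = 49.68°  ·
  (2,3): δ = 128.38°  ·
  (2,4): δ = 19.55°  ✓
  (3,4): δ = 71.18°  ·
antipodal pairs: 2

count = 2; pairs: (0,3), (2,4)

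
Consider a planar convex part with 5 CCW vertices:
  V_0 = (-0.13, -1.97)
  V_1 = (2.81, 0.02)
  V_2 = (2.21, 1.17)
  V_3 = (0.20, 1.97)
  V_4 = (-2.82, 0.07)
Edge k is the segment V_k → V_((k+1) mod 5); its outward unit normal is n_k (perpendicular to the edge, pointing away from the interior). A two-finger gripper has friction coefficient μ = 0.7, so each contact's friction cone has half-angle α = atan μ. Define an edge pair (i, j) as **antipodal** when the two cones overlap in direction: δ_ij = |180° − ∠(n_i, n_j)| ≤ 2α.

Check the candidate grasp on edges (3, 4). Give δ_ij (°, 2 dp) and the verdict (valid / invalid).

α = atan 0.7 = 34.99°;  2α = 69.98°
edge 3: e_3 = (-3.02, -1.90);  n_3 = (-0.5325, +0.8464)
edge 4: e_4 = (+2.69, -2.04);  n_4 = (-0.6043, -0.7968)
∠(n_3, n_4) = 110.65°
δ = |180° − 110.65°| = 69.35°
69.35° ≤ 2α = 69.98°  →  valid

δ = 69.35°, valid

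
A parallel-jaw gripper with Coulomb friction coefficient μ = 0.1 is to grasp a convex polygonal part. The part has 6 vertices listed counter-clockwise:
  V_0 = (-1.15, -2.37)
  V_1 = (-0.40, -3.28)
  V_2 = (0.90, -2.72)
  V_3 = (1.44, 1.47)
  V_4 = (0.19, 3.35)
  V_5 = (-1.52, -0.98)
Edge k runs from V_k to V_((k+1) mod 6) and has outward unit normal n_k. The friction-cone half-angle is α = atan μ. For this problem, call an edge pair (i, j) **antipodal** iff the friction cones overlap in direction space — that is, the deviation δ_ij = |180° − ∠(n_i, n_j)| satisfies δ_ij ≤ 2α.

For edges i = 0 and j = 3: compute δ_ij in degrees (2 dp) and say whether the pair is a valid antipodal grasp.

δ = 5.87°, valid

α = atan 0.1 = 5.71°;  2α = 11.42°
edge 0: e_0 = (+0.75, -0.91);  n_0 = (-0.7717, -0.6360)
edge 3: e_3 = (-1.25, +1.88);  n_3 = (+0.8327, +0.5537)
∠(n_0, n_3) = 174.13°
δ = |180° − 174.13°| = 5.87°
5.87° ≤ 2α = 11.42°  →  valid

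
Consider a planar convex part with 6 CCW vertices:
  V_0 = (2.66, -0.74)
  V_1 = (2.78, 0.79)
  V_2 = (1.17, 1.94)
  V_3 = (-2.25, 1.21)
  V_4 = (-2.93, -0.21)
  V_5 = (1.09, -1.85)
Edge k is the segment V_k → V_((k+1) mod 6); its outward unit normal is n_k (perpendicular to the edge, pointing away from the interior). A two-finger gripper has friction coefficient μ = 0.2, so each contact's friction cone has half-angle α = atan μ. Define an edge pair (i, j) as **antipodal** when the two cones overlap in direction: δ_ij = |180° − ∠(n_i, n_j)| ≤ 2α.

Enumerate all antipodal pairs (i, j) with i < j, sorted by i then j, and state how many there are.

α = atan 0.2 = 11.31°;  2α = 22.62°
n_0 = (+0.9969, -0.0782)
n_1 = (+0.5812, +0.8137)
n_2 = (-0.2087, +0.9780)
n_3 = (-0.9019, +0.4319)
n_4 = (-0.3777, -0.9259)
n_5 = (+0.5773, -0.8165)
  (0,1): δ = 121.05°  ·
  (0,2): δ = 73.47°  ·
  (0,3): δ = 21.10°  ✓
  (0,4): δ = 72.29°  ·
  (0,5): δ = 129.75°  ·
  (1,2): δ = 132.41°  ·
  (1,3): δ = 80.05°  ·
  (1,4): δ = 13.34°  ✓
  (1,5): δ = 70.80°  ·
  (2,3): δ = 127.64°  ·
  (2,4): δ = 34.24°  ·
  (2,5): δ = 23.21°  ·
  (3,4): δ = 86.60°  ·
  (3,5): δ = 29.15°  ·
  (4,5): δ = 122.55°  ·
antipodal pairs: 2

count = 2; pairs: (0,3), (1,4)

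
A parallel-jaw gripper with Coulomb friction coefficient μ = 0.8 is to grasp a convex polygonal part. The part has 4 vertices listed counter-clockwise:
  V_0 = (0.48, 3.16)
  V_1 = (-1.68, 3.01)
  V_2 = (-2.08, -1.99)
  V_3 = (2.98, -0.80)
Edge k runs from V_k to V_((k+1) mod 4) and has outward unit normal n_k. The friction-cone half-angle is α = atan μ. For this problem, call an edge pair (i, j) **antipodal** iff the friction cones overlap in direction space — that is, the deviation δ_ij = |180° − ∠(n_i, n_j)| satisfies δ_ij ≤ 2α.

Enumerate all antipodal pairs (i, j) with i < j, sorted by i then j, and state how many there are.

count = 4; pairs: (0,2), (1,2), (1,3), (2,3)

α = atan 0.8 = 38.66°;  2α = 77.32°
n_0 = (-0.0693, +0.9976)
n_1 = (-0.9968, +0.0797)
n_2 = (+0.2289, -0.9734)
n_3 = (+0.8456, +0.5338)
  (0,1): δ = 98.55°  ·
  (0,2): δ = 9.26°  ✓
  (0,3): δ = 118.29°  ·
  (1,2): δ = 72.19°  ✓
  (1,3): δ = 36.84°  ✓
  (2,3): δ = 70.97°  ✓
antipodal pairs: 4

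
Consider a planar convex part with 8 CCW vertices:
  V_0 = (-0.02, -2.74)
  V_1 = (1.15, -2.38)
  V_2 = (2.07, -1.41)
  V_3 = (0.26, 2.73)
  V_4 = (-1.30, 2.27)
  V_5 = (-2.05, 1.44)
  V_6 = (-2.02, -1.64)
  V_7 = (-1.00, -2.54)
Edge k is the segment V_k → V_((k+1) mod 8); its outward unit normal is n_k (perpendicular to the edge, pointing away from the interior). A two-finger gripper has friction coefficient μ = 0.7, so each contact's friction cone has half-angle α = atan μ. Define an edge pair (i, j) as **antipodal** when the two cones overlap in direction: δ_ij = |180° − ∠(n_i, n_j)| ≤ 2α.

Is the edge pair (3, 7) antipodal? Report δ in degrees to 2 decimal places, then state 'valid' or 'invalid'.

α = atan 0.7 = 34.99°;  2α = 69.98°
edge 3: e_3 = (-1.56, -0.46);  n_3 = (-0.2828, +0.9592)
edge 7: e_7 = (+0.98, -0.20);  n_7 = (-0.2000, -0.9798)
∠(n_3, n_7) = 152.04°
δ = |180° − 152.04°| = 27.96°
27.96° ≤ 2α = 69.98°  →  valid

δ = 27.96°, valid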